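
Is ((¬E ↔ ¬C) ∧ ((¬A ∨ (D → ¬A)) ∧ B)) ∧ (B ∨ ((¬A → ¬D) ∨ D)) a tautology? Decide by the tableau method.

Assume the negation and expand:
Initial set: {F (((¬E ↔ ¬C) ∧ ((¬A ∨ (D → ¬A)) ∧ B)) ∧ (B ∨ ((¬A → ¬D) ∨ D)))}.
F (((¬E ↔ ¬C) ∧ ((¬A ∨ (D → ¬A)) ∧ B)) ∧ (B ∨ ((¬A → ¬D) ∨ D))): β-rule — branch into F ((¬E ↔ ¬C) ∧ ((¬A ∨ (D → ¬A)) ∧ B))  //  F (B ∨ ((¬A → ¬D) ∨ D)).
  branch 1 (add F ((¬E ↔ ¬C) ∧ ((¬A ∨ (D → ¬A)) ∧ B))):
    F ((¬E ↔ ¬C) ∧ ((¬A ∨ (D → ¬A)) ∧ B)): β-rule — branch into F (¬E ↔ ¬C)  //  F ((¬A ∨ (D → ¬A)) ∧ B).
      branch 1.1 (add F (¬E ↔ ¬C)):
        F (¬E ↔ ¬C): β-rule — branch into T ¬E, F ¬C  //  F ¬E, T ¬C.
          branch 1.1.1 (add T ¬E, F ¬C):
            ○ open, literals {C=true, E=false}.
          branch 1.1.2 (add F ¬E, T ¬C):
            ○ open, literals {C=false, E=true}.
      branch 1.2 (add F ((¬A ∨ (D → ¬A)) ∧ B)):
        F ((¬A ∨ (D → ¬A)) ∧ B): β-rule — branch into F (¬A ∨ (D → ¬A))  //  F B.
          branch 1.2.1 (add F (¬A ∨ (D → ¬A))):
            F (¬A ∨ (D → ¬A)): α-rule — add F ¬A, F (D → ¬A).
            F (D → ¬A): α-rule — add T D, F ¬A.
            ○ open, literals {A=true, D=true}.
          branch 1.2.2 (add F B):
            ○ open, literals {B=false}.
  branch 2 (add F (B ∨ ((¬A → ¬D) ∨ D))):
    F (B ∨ ((¬A → ¬D) ∨ D)): α-rule — add F B, F ((¬A → ¬D) ∨ D).
    F ((¬A → ¬D) ∨ D): α-rule — add F (¬A → ¬D), F D.
    F (¬A → ¬D): α-rule — add T ¬A, F ¬D.
    × closes — contains both D and ¬D.
1 branch closed, 4 open.
An open branch gives a countermodel: C=true, E=false (unmentioned atoms arbitrary); under it the original formula is false.

Not valid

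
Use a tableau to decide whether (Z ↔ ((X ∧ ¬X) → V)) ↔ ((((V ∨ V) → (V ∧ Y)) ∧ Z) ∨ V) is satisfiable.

Satisfiable

Initial set: {((Z ↔ ((X ∧ ¬X) → V)) ↔ ((((V ∨ V) → (V ∧ Y)) ∧ Z) ∨ V))}.
((Z ↔ ((X ∧ ¬X) → V)) ↔ ((((V ∨ V) → (V ∧ Y)) ∧ Z) ∨ V)): β-rule — branch into (Z ↔ ((X ∧ ¬X) → V)), ((((V ∨ V) → (V ∧ Y)) ∧ Z) ∨ V)  //  ¬(Z ↔ ((X ∧ ¬X) → V)), ¬((((V ∨ V) → (V ∧ Y)) ∧ Z) ∨ V).
  branch 1 (add (Z ↔ ((X ∧ ¬X) → V)), ((((V ∨ V) → (V ∧ Y)) ∧ Z) ∨ V)):
    (Z ↔ ((X ∧ ¬X) → V)): β-rule — branch into Z, ((X ∧ ¬X) → V)  //  ¬Z, ¬((X ∧ ¬X) → V).
      branch 1.1 (add Z, ((X ∧ ¬X) → V)):
        ((((V ∨ V) → (V ∧ Y)) ∧ Z) ∨ V): β-rule — branch into (((V ∨ V) → (V ∧ Y)) ∧ Z)  //  V.
          branch 1.1.1 (add (((V ∨ V) → (V ∧ Y)) ∧ Z)):
            (((V ∨ V) → (V ∧ Y)) ∧ Z): α-rule — add ((V ∨ V) → (V ∧ Y)), Z.
            ((X ∧ ¬X) → V): β-rule — branch into ¬(X ∧ ¬X)  //  V.
              branch 1.1.1.1 (add ¬(X ∧ ¬X)):
                ((V ∨ V) → (V ∧ Y)): β-rule — branch into ¬(V ∨ V)  //  (V ∧ Y).
                  branch 1.1.1.1.1 (add ¬(V ∨ V)):
                    ¬(V ∨ V): α-rule — add ¬V, ¬V.
                    ¬(X ∧ ¬X): β-rule — branch into ¬X  //  ¬¬X.
                      branch 1.1.1.1.1.1 (add ¬X):
                        ○ open, literals {V=F, X=F, Z=T}.
                      branch 1.1.1.1.1.2 (add ¬¬X):
                        ○ open, literals {V=F, X=T, Z=T}.
                  branch 1.1.1.1.2 (add (V ∧ Y)):
                    (V ∧ Y): α-rule — add V, Y.
                    ¬(X ∧ ¬X): β-rule — branch into ¬X  //  ¬¬X.
                      branch 1.1.1.1.2.1 (add ¬X):
                        ○ open, literals {V=T, X=F, Y=T, Z=T}.
                      branch 1.1.1.1.2.2 (add ¬¬X):
                        ○ open, literals {V=T, X=T, Y=T, Z=T}.
              branch 1.1.1.2 (add V):
                ((V ∨ V) → (V ∧ Y)): β-rule — branch into ¬(V ∨ V)  //  (V ∧ Y).
                  branch 1.1.1.2.1 (add ¬(V ∨ V)):
                    ¬(V ∨ V): α-rule — add ¬V, ¬V.
                    × closes — contains both V and ¬V.
                  branch 1.1.1.2.2 (add (V ∧ Y)):
                    (V ∧ Y): α-rule — add V, Y.
                    ○ open, literals {V=T, Y=T, Z=T}.
          branch 1.1.2 (add V):
            ((X ∧ ¬X) → V): β-rule — branch into ¬(X ∧ ¬X)  //  V.
              branch 1.1.2.1 (add ¬(X ∧ ¬X)):
                ¬(X ∧ ¬X): β-rule — branch into ¬X  //  ¬¬X.
                  branch 1.1.2.1.1 (add ¬X):
                    ○ open, literals {V=T, X=F, Z=T}.
                  branch 1.1.2.1.2 (add ¬¬X):
                    ○ open, literals {V=T, X=T, Z=T}.
              branch 1.1.2.2 (add V):
                ○ open, literals {V=T, Z=T}.
      branch 1.2 (add ¬Z, ¬((X ∧ ¬X) → V)):
        ¬((X ∧ ¬X) → V): α-rule — add (X ∧ ¬X), ¬V.
        (X ∧ ¬X): α-rule — add X, ¬X.
        × closes — contains both X and ¬X.
  branch 2 (add ¬(Z ↔ ((X ∧ ¬X) → V)), ¬((((V ∨ V) → (V ∧ Y)) ∧ Z) ∨ V)):
    ¬((((V ∨ V) → (V ∧ Y)) ∧ Z) ∨ V): α-rule — add ¬(((V ∨ V) → (V ∧ Y)) ∧ Z), ¬V.
    ¬(Z ↔ ((X ∧ ¬X) → V)): β-rule — branch into Z, ¬((X ∧ ¬X) → V)  //  ¬Z, ((X ∧ ¬X) → V).
      branch 2.1 (add Z, ¬((X ∧ ¬X) → V)):
        ¬((X ∧ ¬X) → V): α-rule — add (X ∧ ¬X), ¬V.
        (X ∧ ¬X): α-rule — add X, ¬X.
        × closes — contains both X and ¬X.
      branch 2.2 (add ¬Z, ((X ∧ ¬X) → V)):
        ¬(((V ∨ V) → (V ∧ Y)) ∧ Z): β-rule — branch into ¬((V ∨ V) → (V ∧ Y))  //  ¬Z.
          branch 2.2.1 (add ¬((V ∨ V) → (V ∧ Y))):
            ¬((V ∨ V) → (V ∧ Y)): α-rule — add (V ∨ V), ¬(V ∧ Y).
            ((X ∧ ¬X) → V): β-rule — branch into ¬(X ∧ ¬X)  //  V.
              branch 2.2.1.1 (add ¬(X ∧ ¬X)):
                (V ∨ V): β-rule — branch into V  //  V.
                  branch 2.2.1.1.1 (add V):
                    × closes — contains both V and ¬V.
                  branch 2.2.1.1.2 (add V):
                    × closes — contains both V and ¬V.
              branch 2.2.1.2 (add V):
                × closes — contains both V and ¬V.
          branch 2.2.2 (add ¬Z):
            ((X ∧ ¬X) → V): β-rule — branch into ¬(X ∧ ¬X)  //  V.
              branch 2.2.2.1 (add ¬(X ∧ ¬X)):
                ¬(X ∧ ¬X): β-rule — branch into ¬X  //  ¬¬X.
                  branch 2.2.2.1.1 (add ¬X):
                    ○ open, literals {V=F, X=F, Z=F}.
                  branch 2.2.2.1.2 (add ¬¬X):
                    ○ open, literals {V=F, X=T, Z=F}.
              branch 2.2.2.2 (add V):
                × closes — contains both V and ¬V.
7 branches closed, 10 open.
An open branch gives a satisfying assignment: V=F, X=F, Z=T.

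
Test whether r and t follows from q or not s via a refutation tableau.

No

Initial set: {T (q or not s); F (r and t)}.
T (q or not s): β-rule — branch into T q  //  T not s.
  branch 1 (add T q):
    F (r and t): β-rule — branch into F r  //  F t.
      branch 1.1 (add F r):
        ○ open, literals {q=T, r=F}.
      branch 1.2 (add F t):
        ○ open, literals {q=T, t=F}.
  branch 2 (add T not s):
    F (r and t): β-rule — branch into F r  //  F t.
      branch 2.1 (add F r):
        ○ open, literals {r=F, s=F}.
      branch 2.2 (add F t):
        ○ open, literals {s=F, t=F}.
0 branches closed, 4 open.
An open branch gives a countermodel: q=T, r=F (unmentioned atoms arbitrary); the premises hold there but the conclusion fails.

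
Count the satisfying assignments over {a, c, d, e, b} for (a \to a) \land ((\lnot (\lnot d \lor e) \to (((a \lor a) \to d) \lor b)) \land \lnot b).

Initial set: {((a \to a) \land ((\lnot (\lnot d \lor e) \to (((a \lor a) \to d) \lor b)) \land \lnot b))}.
((a \to a) \land ((\lnot (\lnot d \lor e) \to (((a \lor a) \to d) \lor b)) \land \lnot b)): α-rule — add (a \to a), ((\lnot (\lnot d \lor e) \to (((a \lor a) \to d) \lor b)) \land \lnot b).
((\lnot (\lnot d \lor e) \to (((a \lor a) \to d) \lor b)) \land \lnot b): α-rule — add (\lnot (\lnot d \lor e) \to (((a \lor a) \to d) \lor b)), \lnot b.
(a \to a): β-rule — branch into \lnot a  //  a.
  branch 1 (add \lnot a):
    (\lnot (\lnot d \lor e) \to (((a \lor a) \to d) \lor b)): β-rule — branch into \lnot \lnot (\lnot d \lor e)  //  (((a \lor a) \to d) \lor b).
      branch 1.1 (add \lnot \lnot (\lnot d \lor e)):
        \lnot \lnot (\lnot d \lor e): β-rule — branch into \lnot d  //  e.
          branch 1.1.1 (add \lnot d):
            ○ open, literals {a=false, b=false, d=false}.
          branch 1.1.2 (add e):
            ○ open, literals {a=false, b=false, e=true}.
      branch 1.2 (add (((a \lor a) \to d) \lor b)):
        (((a \lor a) \to d) \lor b): β-rule — branch into ((a \lor a) \to d)  //  b.
          branch 1.2.1 (add ((a \lor a) \to d)):
            ((a \lor a) \to d): β-rule — branch into \lnot (a \lor a)  //  d.
              branch 1.2.1.1 (add \lnot (a \lor a)):
                \lnot (a \lor a): α-rule — add \lnot a, \lnot a.
                ○ open, literals {a=false, b=false}.
              branch 1.2.1.2 (add d):
                ○ open, literals {a=false, b=false, d=true}.
          branch 1.2.2 (add b):
            × closes — contains both b and \lnot b.
  branch 2 (add a):
    (\lnot (\lnot d \lor e) \to (((a \lor a) \to d) \lor b)): β-rule — branch into \lnot \lnot (\lnot d \lor e)  //  (((a \lor a) \to d) \lor b).
      branch 2.1 (add \lnot \lnot (\lnot d \lor e)):
        \lnot \lnot (\lnot d \lor e): β-rule — branch into \lnot d  //  e.
          branch 2.1.1 (add \lnot d):
            ○ open, literals {a=true, b=false, d=false}.
          branch 2.1.2 (add e):
            ○ open, literals {a=true, b=false, e=true}.
      branch 2.2 (add (((a \lor a) \to d) \lor b)):
        (((a \lor a) \to d) \lor b): β-rule — branch into ((a \lor a) \to d)  //  b.
          branch 2.2.1 (add ((a \lor a) \to d)):
            ((a \lor a) \to d): β-rule — branch into \lnot (a \lor a)  //  d.
              branch 2.2.1.1 (add \lnot (a \lor a)):
                \lnot (a \lor a): α-rule — add \lnot a, \lnot a.
                × closes — contains both a and \lnot a.
              branch 2.2.1.2 (add d):
                ○ open, literals {a=true, b=false, d=true}.
          branch 2.2.2 (add b):
            × closes — contains both b and \lnot b.
3 branches closed, 7 open.
Each open branch fixes some atoms; the unmentioned ones are free. Counting distinct full assignments: branch {a=false, b=false, d=false} (c, e) contributes 4 new; branch {a=false, b=false, e=true} (c, d) contributes 2 new; branch {a=false, b=false} (c, d, e) contributes 2 new; branch {a=false, b=false, d=true} (c, e) contributes 0 new; branch {a=true, b=false, d=false} (c, e) contributes 4 new; branch {a=true, b=false, e=true} (c, d) contributes 2 new; branch {a=true, b=false, d=true} (c, e) contributes 2 new. Total: 16.

16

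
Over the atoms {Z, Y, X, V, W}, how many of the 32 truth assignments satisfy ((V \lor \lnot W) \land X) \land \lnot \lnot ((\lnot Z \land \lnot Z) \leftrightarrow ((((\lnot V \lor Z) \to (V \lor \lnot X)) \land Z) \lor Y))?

Initial set: {(((V \lor \lnot W) \land X) \land \lnot \lnot ((\lnot Z \land \lnot Z) \leftrightarrow ((((\lnot V \lor Z) \to (V \lor \lnot X)) \land Z) \lor Y)))}.
(((V \lor \lnot W) \land X) \land \lnot \lnot ((\lnot Z \land \lnot Z) \leftrightarrow ((((\lnot V \lor Z) \to (V \lor \lnot X)) \land Z) \lor Y))): α-rule — add ((V \lor \lnot W) \land X), \lnot \lnot ((\lnot Z \land \lnot Z) \leftrightarrow ((((\lnot V \lor Z) \to (V \lor \lnot X)) \land Z) \lor Y)).
((V \lor \lnot W) \land X): α-rule — add (V \lor \lnot W), X.
\lnot \lnot ((\lnot Z \land \lnot Z) \leftrightarrow ((((\lnot V \lor Z) \to (V \lor \lnot X)) \land Z) \lor Y)): drop double negation, giving ((\lnot Z \land \lnot Z) \leftrightarrow ((((\lnot V \lor Z) \to (V \lor \lnot X)) \land Z) \lor Y)).
(V \lor \lnot W): β-rule — branch into V  //  \lnot W.
  branch 1 (add V):
    ((\lnot Z \land \lnot Z) \leftrightarrow ((((\lnot V \lor Z) \to (V \lor \lnot X)) \land Z) \lor Y)): β-rule — branch into (\lnot Z \land \lnot Z), ((((\lnot V \lor Z) \to (V \lor \lnot X)) \land Z) \lor Y)  //  \lnot (\lnot Z \land \lnot Z), \lnot ((((\lnot V \lor Z) \to (V \lor \lnot X)) \land Z) \lor Y).
      branch 1.1 (add (\lnot Z \land \lnot Z), ((((\lnot V \lor Z) \to (V \lor \lnot X)) \land Z) \lor Y)):
        (\lnot Z \land \lnot Z): α-rule — add \lnot Z, \lnot Z.
        ((((\lnot V \lor Z) \to (V \lor \lnot X)) \land Z) \lor Y): β-rule — branch into (((\lnot V \lor Z) \to (V \lor \lnot X)) \land Z)  //  Y.
          branch 1.1.1 (add (((\lnot V \lor Z) \to (V \lor \lnot X)) \land Z)):
            (((\lnot V \lor Z) \to (V \lor \lnot X)) \land Z): α-rule — add ((\lnot V \lor Z) \to (V \lor \lnot X)), Z.
            × closes — contains both Z and \lnot Z.
          branch 1.1.2 (add Y):
            ○ open, literals {V=true, X=true, Y=true, Z=false}.
      branch 1.2 (add \lnot (\lnot Z \land \lnot Z), \lnot ((((\lnot V \lor Z) \to (V \lor \lnot X)) \land Z) \lor Y)):
        \lnot ((((\lnot V \lor Z) \to (V \lor \lnot X)) \land Z) \lor Y): α-rule — add \lnot (((\lnot V \lor Z) \to (V \lor \lnot X)) \land Z), \lnot Y.
        \lnot (\lnot Z \land \lnot Z): β-rule — branch into \lnot \lnot Z  //  \lnot \lnot Z.
          branch 1.2.1 (add \lnot \lnot Z):
            \lnot (((\lnot V \lor Z) \to (V \lor \lnot X)) \land Z): β-rule — branch into \lnot ((\lnot V \lor Z) \to (V \lor \lnot X))  //  \lnot Z.
              branch 1.2.1.1 (add \lnot ((\lnot V \lor Z) \to (V \lor \lnot X))):
                \lnot ((\lnot V \lor Z) \to (V \lor \lnot X)): α-rule — add (\lnot V \lor Z), \lnot (V \lor \lnot X).
                \lnot (V \lor \lnot X): α-rule — add \lnot V, \lnot \lnot X.
                × closes — contains both V and \lnot V.
              branch 1.2.1.2 (add \lnot Z):
                × closes — contains both Z and \lnot Z.
          branch 1.2.2 (add \lnot \lnot Z):
            \lnot (((\lnot V \lor Z) \to (V \lor \lnot X)) \land Z): β-rule — branch into \lnot ((\lnot V \lor Z) \to (V \lor \lnot X))  //  \lnot Z.
              branch 1.2.2.1 (add \lnot ((\lnot V \lor Z) \to (V \lor \lnot X))):
                \lnot ((\lnot V \lor Z) \to (V \lor \lnot X)): α-rule — add (\lnot V \lor Z), \lnot (V \lor \lnot X).
                \lnot (V \lor \lnot X): α-rule — add \lnot V, \lnot \lnot X.
                × closes — contains both V and \lnot V.
              branch 1.2.2.2 (add \lnot Z):
                × closes — contains both Z and \lnot Z.
  branch 2 (add \lnot W):
    ((\lnot Z \land \lnot Z) \leftrightarrow ((((\lnot V \lor Z) \to (V \lor \lnot X)) \land Z) \lor Y)): β-rule — branch into (\lnot Z \land \lnot Z), ((((\lnot V \lor Z) \to (V \lor \lnot X)) \land Z) \lor Y)  //  \lnot (\lnot Z \land \lnot Z), \lnot ((((\lnot V \lor Z) \to (V \lor \lnot X)) \land Z) \lor Y).
      branch 2.1 (add (\lnot Z \land \lnot Z), ((((\lnot V \lor Z) \to (V \lor \lnot X)) \land Z) \lor Y)):
        (\lnot Z \land \lnot Z): α-rule — add \lnot Z, \lnot Z.
        ((((\lnot V \lor Z) \to (V \lor \lnot X)) \land Z) \lor Y): β-rule — branch into (((\lnot V \lor Z) \to (V \lor \lnot X)) \land Z)  //  Y.
          branch 2.1.1 (add (((\lnot V \lor Z) \to (V \lor \lnot X)) \land Z)):
            (((\lnot V \lor Z) \to (V \lor \lnot X)) \land Z): α-rule — add ((\lnot V \lor Z) \to (V \lor \lnot X)), Z.
            × closes — contains both Z and \lnot Z.
          branch 2.1.2 (add Y):
            ○ open, literals {W=false, X=true, Y=true, Z=false}.
      branch 2.2 (add \lnot (\lnot Z \land \lnot Z), \lnot ((((\lnot V \lor Z) \to (V \lor \lnot X)) \land Z) \lor Y)):
        \lnot ((((\lnot V \lor Z) \to (V \lor \lnot X)) \land Z) \lor Y): α-rule — add \lnot (((\lnot V \lor Z) \to (V \lor \lnot X)) \land Z), \lnot Y.
        \lnot (\lnot Z \land \lnot Z): β-rule — branch into \lnot \lnot Z  //  \lnot \lnot Z.
          branch 2.2.1 (add \lnot \lnot Z):
            \lnot (((\lnot V \lor Z) \to (V \lor \lnot X)) \land Z): β-rule — branch into \lnot ((\lnot V \lor Z) \to (V \lor \lnot X))  //  \lnot Z.
              branch 2.2.1.1 (add \lnot ((\lnot V \lor Z) \to (V \lor \lnot X))):
                \lnot ((\lnot V \lor Z) \to (V \lor \lnot X)): α-rule — add (\lnot V \lor Z), \lnot (V \lor \lnot X).
                \lnot (V \lor \lnot X): α-rule — add \lnot V, \lnot \lnot X.
                (\lnot V \lor Z): β-rule — branch into \lnot V  //  Z.
                  branch 2.2.1.1.1 (add \lnot V):
                    ○ open, literals {V=false, W=false, X=true, Y=false, Z=true}.
                  branch 2.2.1.1.2 (add Z):
                    ○ open, literals {V=false, W=false, X=true, Y=false, Z=true}.
              branch 2.2.1.2 (add \lnot Z):
                × closes — contains both Z and \lnot Z.
          branch 2.2.2 (add \lnot \lnot Z):
            \lnot (((\lnot V \lor Z) \to (V \lor \lnot X)) \land Z): β-rule — branch into \lnot ((\lnot V \lor Z) \to (V \lor \lnot X))  //  \lnot Z.
              branch 2.2.2.1 (add \lnot ((\lnot V \lor Z) \to (V \lor \lnot X))):
                \lnot ((\lnot V \lor Z) \to (V \lor \lnot X)): α-rule — add (\lnot V \lor Z), \lnot (V \lor \lnot X).
                \lnot (V \lor \lnot X): α-rule — add \lnot V, \lnot \lnot X.
                (\lnot V \lor Z): β-rule — branch into \lnot V  //  Z.
                  branch 2.2.2.1.1 (add \lnot V):
                    ○ open, literals {V=false, W=false, X=true, Y=false, Z=true}.
                  branch 2.2.2.1.2 (add Z):
                    ○ open, literals {V=false, W=false, X=true, Y=false, Z=true}.
              branch 2.2.2.2 (add \lnot Z):
                × closes — contains both Z and \lnot Z.
8 branches closed, 6 open.
Each open branch fixes some atoms; the unmentioned ones are free. Counting distinct full assignments: branch {V=true, X=true, Y=true, Z=false} (W) contributes 2 new; branch {W=false, X=true, Y=true, Z=false} (V) contributes 1 new; branch {V=false, W=false, X=true, Y=false, Z=true} (none free) contributes 1 new; branch {V=false, W=false, X=true, Y=false, Z=true} (none free) contributes 0 new; branch {V=false, W=false, X=true, Y=false, Z=true} (none free) contributes 0 new; branch {V=false, W=false, X=true, Y=false, Z=true} (none free) contributes 0 new. Total: 4.

4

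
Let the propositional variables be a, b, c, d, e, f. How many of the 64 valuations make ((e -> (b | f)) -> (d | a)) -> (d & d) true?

Initial set: {(((e -> (b | f)) -> (d | a)) -> (d & d))}.
(((e -> (b | f)) -> (d | a)) -> (d & d)): β-rule — branch into ~((e -> (b | f)) -> (d | a))  //  (d & d).
  branch 1 (add ~((e -> (b | f)) -> (d | a))):
    ~((e -> (b | f)) -> (d | a)): α-rule — add (e -> (b | f)), ~(d | a).
    ~(d | a): α-rule — add ~d, ~a.
    (e -> (b | f)): β-rule — branch into ~e  //  (b | f).
      branch 1.1 (add ~e):
        ○ open, literals {a=0, d=0, e=0}.
      branch 1.2 (add (b | f)):
        (b | f): β-rule — branch into b  //  f.
          branch 1.2.1 (add b):
            ○ open, literals {a=0, b=1, d=0}.
          branch 1.2.2 (add f):
            ○ open, literals {a=0, d=0, f=1}.
  branch 2 (add (d & d)):
    (d & d): α-rule — add d, d.
    ○ open, literals {d=1}.
0 branches closed, 4 open.
Each open branch fixes some atoms; the unmentioned ones are free. Counting distinct full assignments: branch {a=0, d=0, e=0} (b, c, f) contributes 8 new; branch {a=0, b=1, d=0} (c, e, f) contributes 4 new; branch {a=0, d=0, f=1} (b, c, e) contributes 2 new; branch {d=1} (a, b, c, e, f) contributes 32 new. Total: 46.

46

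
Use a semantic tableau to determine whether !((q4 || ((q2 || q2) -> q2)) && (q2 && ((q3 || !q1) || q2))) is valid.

Not valid

Assume the negation and expand:
Initial set: {!!((q4 || ((q2 || q2) -> q2)) && (q2 && ((q3 || !q1) || q2)))}.
!!((q4 || ((q2 || q2) -> q2)) && (q2 && ((q3 || !q1) || q2))): α-rule — add (q4 || ((q2 || q2) -> q2)), (q2 && ((q3 || !q1) || q2)).
(q2 && ((q3 || !q1) || q2)): α-rule — add q2, ((q3 || !q1) || q2).
(q4 || ((q2 || q2) -> q2)): β-rule — branch into q4  //  ((q2 || q2) -> q2).
  branch 1 (add q4):
    ((q3 || !q1) || q2): β-rule — branch into (q3 || !q1)  //  q2.
      branch 1.1 (add (q3 || !q1)):
        (q3 || !q1): β-rule — branch into q3  //  !q1.
          branch 1.1.1 (add q3):
            ○ open, literals {q2=true, q3=true, q4=true}.
          branch 1.1.2 (add !q1):
            ○ open, literals {q1=false, q2=true, q4=true}.
      branch 1.2 (add q2):
        ○ open, literals {q2=true, q4=true}.
  branch 2 (add ((q2 || q2) -> q2)):
    ((q3 || !q1) || q2): β-rule — branch into (q3 || !q1)  //  q2.
      branch 2.1 (add (q3 || !q1)):
        ((q2 || q2) -> q2): β-rule — branch into !(q2 || q2)  //  q2.
          branch 2.1.1 (add !(q2 || q2)):
            !(q2 || q2): α-rule — add !q2, !q2.
            × closes — contains both q2 and !q2.
          branch 2.1.2 (add q2):
            (q3 || !q1): β-rule — branch into q3  //  !q1.
              branch 2.1.2.1 (add q3):
                ○ open, literals {q2=true, q3=true}.
              branch 2.1.2.2 (add !q1):
                ○ open, literals {q1=false, q2=true}.
      branch 2.2 (add q2):
        ((q2 || q2) -> q2): β-rule — branch into !(q2 || q2)  //  q2.
          branch 2.2.1 (add !(q2 || q2)):
            !(q2 || q2): α-rule — add !q2, !q2.
            × closes — contains both q2 and !q2.
          branch 2.2.2 (add q2):
            ○ open, literals {q2=true}.
2 branches closed, 6 open.
An open branch gives a countermodel: q2=true, q3=true, q4=true (unmentioned atoms arbitrary); under it the original formula is false.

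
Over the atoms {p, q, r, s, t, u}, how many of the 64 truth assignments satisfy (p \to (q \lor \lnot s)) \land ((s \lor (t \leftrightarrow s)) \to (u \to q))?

Initial set: {T ((p \to (q \lor \lnot s)) \land ((s \lor (t \leftrightarrow s)) \to (u \to q)))}.
T ((p \to (q \lor \lnot s)) \land ((s \lor (t \leftrightarrow s)) \to (u \to q))): α-rule — add T (p \to (q \lor \lnot s)), T ((s \lor (t \leftrightarrow s)) \to (u \to q)).
T (p \to (q \lor \lnot s)): β-rule — branch into F p  //  T (q \lor \lnot s).
  branch 1 (add F p):
    T ((s \lor (t \leftrightarrow s)) \to (u \to q)): β-rule — branch into F (s \lor (t \leftrightarrow s))  //  T (u \to q).
      branch 1.1 (add F (s \lor (t \leftrightarrow s))):
        F (s \lor (t \leftrightarrow s)): α-rule — add F s, F (t \leftrightarrow s).
        F (t \leftrightarrow s): β-rule — branch into T t, F s  //  F t, T s.
          branch 1.1.1 (add T t, F s):
            ○ open, literals {p=0, s=0, t=1}.
          branch 1.1.2 (add F t, T s):
            × closes — contains both s and \lnot s.
      branch 1.2 (add T (u \to q)):
        T (u \to q): β-rule — branch into F u  //  T q.
          branch 1.2.1 (add F u):
            ○ open, literals {p=0, u=0}.
          branch 1.2.2 (add T q):
            ○ open, literals {p=0, q=1}.
  branch 2 (add T (q \lor \lnot s)):
    T ((s \lor (t \leftrightarrow s)) \to (u \to q)): β-rule — branch into F (s \lor (t \leftrightarrow s))  //  T (u \to q).
      branch 2.1 (add F (s \lor (t \leftrightarrow s))):
        F (s \lor (t \leftrightarrow s)): α-rule — add F s, F (t \leftrightarrow s).
        T (q \lor \lnot s): β-rule — branch into T q  //  T \lnot s.
          branch 2.1.1 (add T q):
            F (t \leftrightarrow s): β-rule — branch into T t, F s  //  F t, T s.
              branch 2.1.1.1 (add T t, F s):
                ○ open, literals {q=1, s=0, t=1}.
              branch 2.1.1.2 (add F t, T s):
                × closes — contains both s and \lnot s.
          branch 2.1.2 (add T \lnot s):
            F (t \leftrightarrow s): β-rule — branch into T t, F s  //  F t, T s.
              branch 2.1.2.1 (add T t, F s):
                ○ open, literals {s=0, t=1}.
              branch 2.1.2.2 (add F t, T s):
                × closes — contains both s and \lnot s.
      branch 2.2 (add T (u \to q)):
        T (q \lor \lnot s): β-rule — branch into T q  //  T \lnot s.
          branch 2.2.1 (add T q):
            T (u \to q): β-rule — branch into F u  //  T q.
              branch 2.2.1.1 (add F u):
                ○ open, literals {q=1, u=0}.
              branch 2.2.1.2 (add T q):
                ○ open, literals {q=1}.
          branch 2.2.2 (add T \lnot s):
            T (u \to q): β-rule — branch into F u  //  T q.
              branch 2.2.2.1 (add F u):
                ○ open, literals {s=0, u=0}.
              branch 2.2.2.2 (add T q):
                ○ open, literals {q=1, s=0}.
3 branches closed, 9 open.
Each open branch fixes some atoms; the unmentioned ones are free. Counting distinct full assignments: branch {p=0, s=0, t=1} (q, r, u) contributes 8 new; branch {p=0, u=0} (q, r, s, t) contributes 12 new; branch {p=0, q=1} (r, s, t, u) contributes 6 new; branch {q=1, s=0, t=1} (p, r, u) contributes 4 new; branch {s=0, t=1} (p, q, r, u) contributes 4 new; branch {q=1, u=0} (p, r, s, t) contributes 6 new; branch {q=1} (p, r, s, t, u) contributes 6 new; branch {s=0, u=0} (p, q, r, t) contributes 2 new; branch {q=1, s=0} (p, r, t, u) contributes 0 new. Total: 48.

48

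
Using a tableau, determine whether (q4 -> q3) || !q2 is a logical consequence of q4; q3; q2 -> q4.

Initial set: {q4; q3; (q2 -> q4); !((q4 -> q3) || !q2)}.
!((q4 -> q3) || !q2): α-rule — add !(q4 -> q3), !!q2.
!(q4 -> q3): α-rule — add q4, !q3.
× closes — contains both q3 and !q3.
All 1 branch closes.
Every branch closed, so the premises entail the conclusion.

Yes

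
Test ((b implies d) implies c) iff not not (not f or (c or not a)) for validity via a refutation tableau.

Not valid

Assume the negation and expand:
Initial set: {F (((b implies d) implies c) iff not not (not f or (c or not a)))}.
F (((b implies d) implies c) iff not not (not f or (c or not a))): β-rule — branch into T ((b implies d) implies c), F not not (not f or (c or not a))  //  F ((b implies d) implies c), T not not (not f or (c or not a)).
  branch 1 (add T ((b implies d) implies c), F not not (not f or (c or not a))):
    F not not (not f or (c or not a)): drop double negation, giving F (not f or (c or not a)).
    F (not f or (c or not a)): α-rule — add F not f, F (c or not a).
    F (c or not a): α-rule — add F c, F not a.
    T ((b implies d) implies c): β-rule — branch into F (b implies d)  //  T c.
      branch 1.1 (add F (b implies d)):
        F (b implies d): α-rule — add T b, F d.
        ○ open, literals {a=T, b=T, c=F, d=F, f=T}.
      branch 1.2 (add T c):
        × closes — contains both c and not c.
  branch 2 (add F ((b implies d) implies c), T not not (not f or (c or not a))):
    F ((b implies d) implies c): α-rule — add T (b implies d), F c.
    T not not (not f or (c or not a)): drop double negation, giving T (not f or (c or not a)).
    T (b implies d): β-rule — branch into F b  //  T d.
      branch 2.1 (add F b):
        T (not f or (c or not a)): β-rule — branch into T not f  //  T (c or not a).
          branch 2.1.1 (add T not f):
            ○ open, literals {b=F, c=F, f=F}.
          branch 2.1.2 (add T (c or not a)):
            T (c or not a): β-rule — branch into T c  //  T not a.
              branch 2.1.2.1 (add T c):
                × closes — contains both c and not c.
              branch 2.1.2.2 (add T not a):
                ○ open, literals {a=F, b=F, c=F}.
      branch 2.2 (add T d):
        T (not f or (c or not a)): β-rule — branch into T not f  //  T (c or not a).
          branch 2.2.1 (add T not f):
            ○ open, literals {c=F, d=T, f=F}.
          branch 2.2.2 (add T (c or not a)):
            T (c or not a): β-rule — branch into T c  //  T not a.
              branch 2.2.2.1 (add T c):
                × closes — contains both c and not c.
              branch 2.2.2.2 (add T not a):
                ○ open, literals {a=F, c=F, d=T}.
3 branches closed, 5 open.
An open branch gives a countermodel: a=T, b=T, c=F, d=F, f=T (unmentioned atoms arbitrary); under it the original formula is false.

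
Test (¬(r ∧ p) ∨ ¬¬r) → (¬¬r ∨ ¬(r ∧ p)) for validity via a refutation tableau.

Assume the negation and expand:
Initial set: {F ((¬(r ∧ p) ∨ ¬¬r) → (¬¬r ∨ ¬(r ∧ p)))}.
F ((¬(r ∧ p) ∨ ¬¬r) → (¬¬r ∨ ¬(r ∧ p))): α-rule — add T (¬(r ∧ p) ∨ ¬¬r), F (¬¬r ∨ ¬(r ∧ p)).
F (¬¬r ∨ ¬(r ∧ p)): α-rule — add F ¬¬r, F ¬(r ∧ p).
F ¬¬r: drop double negation, giving F r.
F ¬(r ∧ p): α-rule — add T r, T p.
× closes — contains both r and ¬r.
All 1 branch closes.
Every branch closed, so the negation is unsatisfiable and the formula is valid.

Valid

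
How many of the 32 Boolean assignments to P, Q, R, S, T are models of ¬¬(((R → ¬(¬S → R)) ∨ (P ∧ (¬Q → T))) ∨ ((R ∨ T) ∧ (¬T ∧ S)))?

Initial set: {¬¬(((R → ¬(¬S → R)) ∨ (P ∧ (¬Q → T))) ∨ ((R ∨ T) ∧ (¬T ∧ S)))}.
¬¬(((R → ¬(¬S → R)) ∨ (P ∧ (¬Q → T))) ∨ ((R ∨ T) ∧ (¬T ∧ S))): drop double negation, giving (((R → ¬(¬S → R)) ∨ (P ∧ (¬Q → T))) ∨ ((R ∨ T) ∧ (¬T ∧ S))).
(((R → ¬(¬S → R)) ∨ (P ∧ (¬Q → T))) ∨ ((R ∨ T) ∧ (¬T ∧ S))): β-rule — branch into ((R → ¬(¬S → R)) ∨ (P ∧ (¬Q → T)))  //  ((R ∨ T) ∧ (¬T ∧ S)).
  branch 1 (add ((R → ¬(¬S → R)) ∨ (P ∧ (¬Q → T)))):
    ((R → ¬(¬S → R)) ∨ (P ∧ (¬Q → T))): β-rule — branch into (R → ¬(¬S → R))  //  (P ∧ (¬Q → T)).
      branch 1.1 (add (R → ¬(¬S → R))):
        (R → ¬(¬S → R)): β-rule — branch into ¬R  //  ¬(¬S → R).
          branch 1.1.1 (add ¬R):
            ○ open, literals {R=false}.
          branch 1.1.2 (add ¬(¬S → R)):
            ¬(¬S → R): α-rule — add ¬S, ¬R.
            ○ open, literals {R=false, S=false}.
      branch 1.2 (add (P ∧ (¬Q → T))):
        (P ∧ (¬Q → T)): α-rule — add P, (¬Q → T).
        (¬Q → T): β-rule — branch into ¬¬Q  //  T.
          branch 1.2.1 (add ¬¬Q):
            ○ open, literals {P=true, Q=true}.
          branch 1.2.2 (add T):
            ○ open, literals {P=true, T=true}.
  branch 2 (add ((R ∨ T) ∧ (¬T ∧ S))):
    ((R ∨ T) ∧ (¬T ∧ S)): α-rule — add (R ∨ T), (¬T ∧ S).
    (¬T ∧ S): α-rule — add ¬T, S.
    (R ∨ T): β-rule — branch into R  //  T.
      branch 2.1 (add R):
        ○ open, literals {R=true, S=true, T=false}.
      branch 2.2 (add T):
        × closes — contains both T and ¬T.
1 branch closed, 5 open.
Each open branch fixes some atoms; the unmentioned ones are free. Counting distinct full assignments: branch {R=false} (P, Q, S, T) contributes 16 new; branch {R=false, S=false} (P, Q, T) contributes 0 new; branch {P=true, Q=true} (R, S, T) contributes 4 new; branch {P=true, T=true} (Q, R, S) contributes 2 new; branch {R=true, S=true, T=false} (P, Q) contributes 3 new. Total: 25.

25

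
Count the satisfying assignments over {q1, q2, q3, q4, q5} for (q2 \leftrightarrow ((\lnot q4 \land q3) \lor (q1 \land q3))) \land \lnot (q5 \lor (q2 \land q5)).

8

Initial set: {((q2 \leftrightarrow ((\lnot q4 \land q3) \lor (q1 \land q3))) \land \lnot (q5 \lor (q2 \land q5)))}.
((q2 \leftrightarrow ((\lnot q4 \land q3) \lor (q1 \land q3))) \land \lnot (q5 \lor (q2 \land q5))): α-rule — add (q2 \leftrightarrow ((\lnot q4 \land q3) \lor (q1 \land q3))), \lnot (q5 \lor (q2 \land q5)).
\lnot (q5 \lor (q2 \land q5)): α-rule — add \lnot q5, \lnot (q2 \land q5).
(q2 \leftrightarrow ((\lnot q4 \land q3) \lor (q1 \land q3))): β-rule — branch into q2, ((\lnot q4 \land q3) \lor (q1 \land q3))  //  \lnot q2, \lnot ((\lnot q4 \land q3) \lor (q1 \land q3)).
  branch 1 (add q2, ((\lnot q4 \land q3) \lor (q1 \land q3))):
    \lnot (q2 \land q5): β-rule — branch into \lnot q2  //  \lnot q5.
      branch 1.1 (add \lnot q2):
        × closes — contains both q2 and \lnot q2.
      branch 1.2 (add \lnot q5):
        ((\lnot q4 \land q3) \lor (q1 \land q3)): β-rule — branch into (\lnot q4 \land q3)  //  (q1 \land q3).
          branch 1.2.1 (add (\lnot q4 \land q3)):
            (\lnot q4 \land q3): α-rule — add \lnot q4, q3.
            ○ open, literals {q2=T, q3=T, q4=F, q5=F}.
          branch 1.2.2 (add (q1 \land q3)):
            (q1 \land q3): α-rule — add q1, q3.
            ○ open, literals {q1=T, q2=T, q3=T, q5=F}.
  branch 2 (add \lnot q2, \lnot ((\lnot q4 \land q3) \lor (q1 \land q3))):
    \lnot ((\lnot q4 \land q3) \lor (q1 \land q3)): α-rule — add \lnot (\lnot q4 \land q3), \lnot (q1 \land q3).
    \lnot (q2 \land q5): β-rule — branch into \lnot q2  //  \lnot q5.
      branch 2.1 (add \lnot q2):
        \lnot (\lnot q4 \land q3): β-rule — branch into \lnot \lnot q4  //  \lnot q3.
          branch 2.1.1 (add \lnot \lnot q4):
            \lnot (q1 \land q3): β-rule — branch into \lnot q1  //  \lnot q3.
              branch 2.1.1.1 (add \lnot q1):
                ○ open, literals {q1=F, q2=F, q4=T, q5=F}.
              branch 2.1.1.2 (add \lnot q3):
                ○ open, literals {q2=F, q3=F, q4=T, q5=F}.
          branch 2.1.2 (add \lnot q3):
            \lnot (q1 \land q3): β-rule — branch into \lnot q1  //  \lnot q3.
              branch 2.1.2.1 (add \lnot q1):
                ○ open, literals {q1=F, q2=F, q3=F, q5=F}.
              branch 2.1.2.2 (add \lnot q3):
                ○ open, literals {q2=F, q3=F, q5=F}.
      branch 2.2 (add \lnot q5):
        \lnot (\lnot q4 \land q3): β-rule — branch into \lnot \lnot q4  //  \lnot q3.
          branch 2.2.1 (add \lnot \lnot q4):
            \lnot (q1 \land q3): β-rule — branch into \lnot q1  //  \lnot q3.
              branch 2.2.1.1 (add \lnot q1):
                ○ open, literals {q1=F, q2=F, q4=T, q5=F}.
              branch 2.2.1.2 (add \lnot q3):
                ○ open, literals {q2=F, q3=F, q4=T, q5=F}.
          branch 2.2.2 (add \lnot q3):
            \lnot (q1 \land q3): β-rule — branch into \lnot q1  //  \lnot q3.
              branch 2.2.2.1 (add \lnot q1):
                ○ open, literals {q1=F, q2=F, q3=F, q5=F}.
              branch 2.2.2.2 (add \lnot q3):
                ○ open, literals {q2=F, q3=F, q5=F}.
1 branch closed, 10 open.
Each open branch fixes some atoms; the unmentioned ones are free. Counting distinct full assignments: branch {q2=T, q3=T, q4=F, q5=F} (q1) contributes 2 new; branch {q1=T, q2=T, q3=T, q5=F} (q4) contributes 1 new; branch {q1=F, q2=F, q4=T, q5=F} (q3) contributes 2 new; branch {q2=F, q3=F, q4=T, q5=F} (q1) contributes 1 new; branch {q1=F, q2=F, q3=F, q5=F} (q4) contributes 1 new; branch {q2=F, q3=F, q5=F} (q1, q4) contributes 1 new; branch {q1=F, q2=F, q4=T, q5=F} (q3) contributes 0 new; branch {q2=F, q3=F, q4=T, q5=F} (q1) contributes 0 new; branch {q1=F, q2=F, q3=F, q5=F} (q4) contributes 0 new; branch {q2=F, q3=F, q5=F} (q1, q4) contributes 0 new. Total: 8.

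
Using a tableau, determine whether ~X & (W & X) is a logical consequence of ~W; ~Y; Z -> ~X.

No

Initial set: {~W; ~Y; (Z -> ~X); ~(~X & (W & X))}.
(Z -> ~X): β-rule — branch into ~Z  //  ~X.
  branch 1 (add ~Z):
    ~(~X & (W & X)): β-rule — branch into ~~X  //  ~(W & X).
      branch 1.1 (add ~~X):
        ○ open, literals {W=F, X=T, Y=F, Z=F}.
      branch 1.2 (add ~(W & X)):
        ~(W & X): β-rule — branch into ~W  //  ~X.
          branch 1.2.1 (add ~W):
            ○ open, literals {W=F, Y=F, Z=F}.
          branch 1.2.2 (add ~X):
            ○ open, literals {W=F, X=F, Y=F, Z=F}.
  branch 2 (add ~X):
    ~(~X & (W & X)): β-rule — branch into ~~X  //  ~(W & X).
      branch 2.1 (add ~~X):
        × closes — contains both X and ~X.
      branch 2.2 (add ~(W & X)):
        ~(W & X): β-rule — branch into ~W  //  ~X.
          branch 2.2.1 (add ~W):
            ○ open, literals {W=F, X=F, Y=F}.
          branch 2.2.2 (add ~X):
            ○ open, literals {W=F, X=F, Y=F}.
1 branch closed, 5 open.
An open branch gives a countermodel: W=F, X=T, Y=F, Z=F (unmentioned atoms arbitrary); the premises hold there but the conclusion fails.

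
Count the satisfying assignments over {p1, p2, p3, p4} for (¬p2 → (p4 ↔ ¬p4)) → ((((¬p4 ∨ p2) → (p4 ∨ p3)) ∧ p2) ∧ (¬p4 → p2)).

Initial set: {((¬p2 → (p4 ↔ ¬p4)) → ((((¬p4 ∨ p2) → (p4 ∨ p3)) ∧ p2) ∧ (¬p4 → p2)))}.
((¬p2 → (p4 ↔ ¬p4)) → ((((¬p4 ∨ p2) → (p4 ∨ p3)) ∧ p2) ∧ (¬p4 → p2))): β-rule — branch into ¬(¬p2 → (p4 ↔ ¬p4))  //  ((((¬p4 ∨ p2) → (p4 ∨ p3)) ∧ p2) ∧ (¬p4 → p2)).
  branch 1 (add ¬(¬p2 → (p4 ↔ ¬p4))):
    ¬(¬p2 → (p4 ↔ ¬p4)): α-rule — add ¬p2, ¬(p4 ↔ ¬p4).
    ¬(p4 ↔ ¬p4): β-rule — branch into p4, ¬¬p4  //  ¬p4, ¬p4.
      branch 1.1 (add p4, ¬¬p4):
        ○ open, literals {p2=F, p4=T}.
      branch 1.2 (add ¬p4, ¬p4):
        ○ open, literals {p2=F, p4=F}.
  branch 2 (add ((((¬p4 ∨ p2) → (p4 ∨ p3)) ∧ p2) ∧ (¬p4 → p2))):
    ((((¬p4 ∨ p2) → (p4 ∨ p3)) ∧ p2) ∧ (¬p4 → p2)): α-rule — add (((¬p4 ∨ p2) → (p4 ∨ p3)) ∧ p2), (¬p4 → p2).
    (((¬p4 ∨ p2) → (p4 ∨ p3)) ∧ p2): α-rule — add ((¬p4 ∨ p2) → (p4 ∨ p3)), p2.
    (¬p4 → p2): β-rule — branch into ¬¬p4  //  p2.
      branch 2.1 (add ¬¬p4):
        ((¬p4 ∨ p2) → (p4 ∨ p3)): β-rule — branch into ¬(¬p4 ∨ p2)  //  (p4 ∨ p3).
          branch 2.1.1 (add ¬(¬p4 ∨ p2)):
            ¬(¬p4 ∨ p2): α-rule — add ¬¬p4, ¬p2.
            × closes — contains both p2 and ¬p2.
          branch 2.1.2 (add (p4 ∨ p3)):
            (p4 ∨ p3): β-rule — branch into p4  //  p3.
              branch 2.1.2.1 (add p4):
                ○ open, literals {p2=T, p4=T}.
              branch 2.1.2.2 (add p3):
                ○ open, literals {p2=T, p3=T, p4=T}.
      branch 2.2 (add p2):
        ((¬p4 ∨ p2) → (p4 ∨ p3)): β-rule — branch into ¬(¬p4 ∨ p2)  //  (p4 ∨ p3).
          branch 2.2.1 (add ¬(¬p4 ∨ p2)):
            ¬(¬p4 ∨ p2): α-rule — add ¬¬p4, ¬p2.
            × closes — contains both p2 and ¬p2.
          branch 2.2.2 (add (p4 ∨ p3)):
            (p4 ∨ p3): β-rule — branch into p4  //  p3.
              branch 2.2.2.1 (add p4):
                ○ open, literals {p2=T, p4=T}.
              branch 2.2.2.2 (add p3):
                ○ open, literals {p2=T, p3=T}.
2 branches closed, 6 open.
Each open branch fixes some atoms; the unmentioned ones are free. Counting distinct full assignments: branch {p2=F, p4=T} (p1, p3) contributes 4 new; branch {p2=F, p4=F} (p1, p3) contributes 4 new; branch {p2=T, p4=T} (p1, p3) contributes 4 new; branch {p2=T, p3=T, p4=T} (p1) contributes 0 new; branch {p2=T, p4=T} (p1, p3) contributes 0 new; branch {p2=T, p3=T} (p1, p4) contributes 2 new. Total: 14.

14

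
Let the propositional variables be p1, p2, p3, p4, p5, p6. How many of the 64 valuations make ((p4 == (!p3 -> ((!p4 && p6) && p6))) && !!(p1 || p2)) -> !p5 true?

Initial set: {(((p4 == (!p3 -> ((!p4 && p6) && p6))) && !!(p1 || p2)) -> !p5)}.
(((p4 == (!p3 -> ((!p4 && p6) && p6))) && !!(p1 || p2)) -> !p5): β-rule — branch into !((p4 == (!p3 -> ((!p4 && p6) && p6))) && !!(p1 || p2))  //  !p5.
  branch 1 (add !((p4 == (!p3 -> ((!p4 && p6) && p6))) && !!(p1 || p2))):
    !((p4 == (!p3 -> ((!p4 && p6) && p6))) && !!(p1 || p2)): β-rule — branch into !(p4 == (!p3 -> ((!p4 && p6) && p6)))  //  !!!(p1 || p2).
      branch 1.1 (add !(p4 == (!p3 -> ((!p4 && p6) && p6)))):
        !(p4 == (!p3 -> ((!p4 && p6) && p6))): β-rule — branch into p4, !(!p3 -> ((!p4 && p6) && p6))  //  !p4, (!p3 -> ((!p4 && p6) && p6)).
          branch 1.1.1 (add p4, !(!p3 -> ((!p4 && p6) && p6))):
            !(!p3 -> ((!p4 && p6) && p6)): α-rule — add !p3, !((!p4 && p6) && p6).
            !((!p4 && p6) && p6): β-rule — branch into !(!p4 && p6)  //  !p6.
              branch 1.1.1.1 (add !(!p4 && p6)):
                !(!p4 && p6): β-rule — branch into !!p4  //  !p6.
                  branch 1.1.1.1.1 (add !!p4):
                    ○ open, literals {p3=false, p4=true}.
                  branch 1.1.1.1.2 (add !p6):
                    ○ open, literals {p3=false, p4=true, p6=false}.
              branch 1.1.1.2 (add !p6):
                ○ open, literals {p3=false, p4=true, p6=false}.
          branch 1.1.2 (add !p4, (!p3 -> ((!p4 && p6) && p6))):
            (!p3 -> ((!p4 && p6) && p6)): β-rule — branch into !!p3  //  ((!p4 && p6) && p6).
              branch 1.1.2.1 (add !!p3):
                ○ open, literals {p3=true, p4=false}.
              branch 1.1.2.2 (add ((!p4 && p6) && p6)):
                ((!p4 && p6) && p6): α-rule — add (!p4 && p6), p6.
                (!p4 && p6): α-rule — add !p4, p6.
                ○ open, literals {p4=false, p6=true}.
      branch 1.2 (add !!!(p1 || p2)):
        !!!(p1 || p2): drop double negation, giving !(p1 || p2).
        !(p1 || p2): α-rule — add !p1, !p2.
        ○ open, literals {p1=false, p2=false}.
  branch 2 (add !p5):
    ○ open, literals {p5=false}.
0 branches closed, 7 open.
Each open branch fixes some atoms; the unmentioned ones are free. Counting distinct full assignments: branch {p3=false, p4=true} (p1, p2, p5, p6) contributes 16 new; branch {p3=false, p4=true, p6=false} (p1, p2, p5) contributes 0 new; branch {p3=false, p4=true, p6=false} (p1, p2, p5) contributes 0 new; branch {p3=true, p4=false} (p1, p2, p5, p6) contributes 16 new; branch {p4=false, p6=true} (p1, p2, p3, p5) contributes 8 new; branch {p1=false, p2=false} (p3, p4, p5, p6) contributes 6 new; branch {p5=false} (p1, p2, p3, p4, p6) contributes 9 new. Total: 55.

55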